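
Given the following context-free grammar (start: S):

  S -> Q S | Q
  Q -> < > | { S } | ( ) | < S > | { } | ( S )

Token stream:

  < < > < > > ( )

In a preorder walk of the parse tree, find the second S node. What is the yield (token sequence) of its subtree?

[S [Q < [S [Q < >] [S [Q < >]]] >] [S [Q ( )]]]

< > < >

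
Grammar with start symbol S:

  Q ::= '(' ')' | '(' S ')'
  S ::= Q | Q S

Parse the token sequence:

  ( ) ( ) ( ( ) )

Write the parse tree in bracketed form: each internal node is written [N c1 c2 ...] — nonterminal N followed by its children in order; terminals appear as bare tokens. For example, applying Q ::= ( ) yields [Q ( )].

[S [Q ( )] [S [Q ( )] [S [Q ( [S [Q ( )]] )]]]]

S
Q S
( ) S
( ) Q S
( ) ( ) S
( ) ( ) Q
( ) ( ) ( S )
( ) ( ) ( Q )
( ) ( ) ( ( ) )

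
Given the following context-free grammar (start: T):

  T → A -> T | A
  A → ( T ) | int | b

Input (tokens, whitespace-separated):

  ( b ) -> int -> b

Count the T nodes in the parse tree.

[T [A ( [T [A b]] )] -> [T [A int] -> [T [A b]]]]

4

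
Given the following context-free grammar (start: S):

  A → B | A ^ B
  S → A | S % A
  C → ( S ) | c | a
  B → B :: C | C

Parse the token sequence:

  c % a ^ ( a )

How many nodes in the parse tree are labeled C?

[S [S [A [B [C c]]]] % [A [A [B [C a]]] ^ [B [C ( [S [A [B [C a]]]] )]]]]

4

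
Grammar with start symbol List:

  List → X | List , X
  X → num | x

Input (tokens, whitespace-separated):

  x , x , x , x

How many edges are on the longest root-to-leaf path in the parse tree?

5

[List [List [List [List [X x]] , [X x]] , [X x]] , [X x]]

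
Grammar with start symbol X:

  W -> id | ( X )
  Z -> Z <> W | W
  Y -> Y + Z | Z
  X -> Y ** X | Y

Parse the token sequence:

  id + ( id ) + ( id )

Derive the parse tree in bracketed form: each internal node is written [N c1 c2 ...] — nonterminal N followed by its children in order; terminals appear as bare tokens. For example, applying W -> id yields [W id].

X
Y
Y + Z
Y + Z + Z
Z + Z + Z
W + Z + Z
id + Z + Z
id + W + Z
id + ( X ) + Z
id + ( Y ) + Z
id + ( Z ) + Z
id + ( W ) + Z
id + ( id ) + Z
id + ( id ) + W
id + ( id ) + ( X )
id + ( id ) + ( Y )
id + ( id ) + ( Z )
id + ( id ) + ( W )
id + ( id ) + ( id )

[X [Y [Y [Y [Z [W id]]] + [Z [W ( [X [Y [Z [W id]]]] )]]] + [Z [W ( [X [Y [Z [W id]]]] )]]]]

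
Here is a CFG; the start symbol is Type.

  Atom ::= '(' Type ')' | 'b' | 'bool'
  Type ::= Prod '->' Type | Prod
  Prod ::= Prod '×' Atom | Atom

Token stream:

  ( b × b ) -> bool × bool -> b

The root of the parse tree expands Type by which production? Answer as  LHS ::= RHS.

[Type [Prod [Atom ( [Type [Prod [Prod [Atom b]] × [Atom b]]] )]] -> [Type [Prod [Prod [Atom bool]] × [Atom bool]] -> [Type [Prod [Atom b]]]]]

Type ::= Prod '->' Type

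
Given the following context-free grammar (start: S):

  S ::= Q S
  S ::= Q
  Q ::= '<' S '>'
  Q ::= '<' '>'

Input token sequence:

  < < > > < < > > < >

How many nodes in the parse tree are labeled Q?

[S [Q < [S [Q < >]] >] [S [Q < [S [Q < >]] >] [S [Q < >]]]]

5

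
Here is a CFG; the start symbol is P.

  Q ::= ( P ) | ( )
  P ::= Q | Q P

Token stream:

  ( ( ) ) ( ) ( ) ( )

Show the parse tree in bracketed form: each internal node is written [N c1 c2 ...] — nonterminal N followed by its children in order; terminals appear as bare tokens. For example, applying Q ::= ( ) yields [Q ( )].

[P [Q ( [P [Q ( )]] )] [P [Q ( )] [P [Q ( )] [P [Q ( )]]]]]

P
Q P
( P ) P
( Q ) P
( ( ) ) P
( ( ) ) Q P
( ( ) ) ( ) P
( ( ) ) ( ) Q P
( ( ) ) ( ) ( ) P
( ( ) ) ( ) ( ) Q
( ( ) ) ( ) ( ) ( )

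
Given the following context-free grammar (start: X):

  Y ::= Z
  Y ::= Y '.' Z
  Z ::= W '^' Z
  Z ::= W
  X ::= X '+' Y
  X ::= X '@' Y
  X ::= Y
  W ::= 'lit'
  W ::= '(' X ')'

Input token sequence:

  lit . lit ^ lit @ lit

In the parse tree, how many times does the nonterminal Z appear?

4

[X [X [Y [Y [Z [W lit]]] . [Z [W lit] ^ [Z [W lit]]]]] @ [Y [Z [W lit]]]]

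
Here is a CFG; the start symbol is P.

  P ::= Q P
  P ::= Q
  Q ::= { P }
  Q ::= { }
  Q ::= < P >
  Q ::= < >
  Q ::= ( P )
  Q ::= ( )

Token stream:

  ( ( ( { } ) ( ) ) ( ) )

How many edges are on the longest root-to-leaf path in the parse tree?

8

[P [Q ( [P [Q ( [P [Q ( [P [Q { }]] )] [P [Q ( )]]] )] [P [Q ( )]]] )]]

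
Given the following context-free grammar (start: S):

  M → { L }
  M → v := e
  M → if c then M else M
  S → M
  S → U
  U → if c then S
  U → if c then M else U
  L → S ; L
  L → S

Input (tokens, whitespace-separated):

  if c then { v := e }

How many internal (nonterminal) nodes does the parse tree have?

7

[S [U if c then [S [M { [L [S [M v := e]]] }]]]]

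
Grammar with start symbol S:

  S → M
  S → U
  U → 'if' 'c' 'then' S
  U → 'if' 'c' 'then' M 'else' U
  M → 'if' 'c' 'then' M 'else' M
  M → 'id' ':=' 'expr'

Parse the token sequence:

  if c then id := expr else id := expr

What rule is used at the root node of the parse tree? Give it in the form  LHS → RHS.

S → M

[S [M if c then [M id := expr] else [M id := expr]]]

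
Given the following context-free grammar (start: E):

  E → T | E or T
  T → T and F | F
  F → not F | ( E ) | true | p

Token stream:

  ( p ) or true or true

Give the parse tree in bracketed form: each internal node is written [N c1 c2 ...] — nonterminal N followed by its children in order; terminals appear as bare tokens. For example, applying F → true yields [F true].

E
E or T
E or T or T
T or T or T
F or T or T
( E ) or T or T
( T ) or T or T
( F ) or T or T
( p ) or T or T
( p ) or F or T
( p ) or true or T
( p ) or true or F
( p ) or true or true

[E [E [E [T [F ( [E [T [F p]]] )]]] or [T [F true]]] or [T [F true]]]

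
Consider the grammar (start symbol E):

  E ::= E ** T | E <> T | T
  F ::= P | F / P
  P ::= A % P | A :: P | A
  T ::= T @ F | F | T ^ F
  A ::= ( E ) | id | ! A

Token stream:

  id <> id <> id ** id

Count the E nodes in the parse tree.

[E [E [E [E [T [F [P [A id]]]]] <> [T [F [P [A id]]]]] <> [T [F [P [A id]]]]] ** [T [F [P [A id]]]]]

4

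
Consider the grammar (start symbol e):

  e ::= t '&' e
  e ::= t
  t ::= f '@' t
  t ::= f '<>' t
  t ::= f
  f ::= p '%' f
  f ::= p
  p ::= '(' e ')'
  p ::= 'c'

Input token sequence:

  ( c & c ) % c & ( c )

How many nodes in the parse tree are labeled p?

6

[e [t [f [p ( [e [t [f [p c]]] & [e [t [f [p c]]]]] )] % [f [p c]]]] & [e [t [f [p ( [e [t [f [p c]]]] )]]]]]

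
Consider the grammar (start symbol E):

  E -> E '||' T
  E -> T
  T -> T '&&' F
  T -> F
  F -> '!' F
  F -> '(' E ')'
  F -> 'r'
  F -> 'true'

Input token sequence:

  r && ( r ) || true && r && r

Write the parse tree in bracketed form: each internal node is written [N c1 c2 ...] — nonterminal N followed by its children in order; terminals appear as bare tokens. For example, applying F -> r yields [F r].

E
E || T
T || T
T && F || T
F && F || T
r && F || T
r && ( E ) || T
r && ( T ) || T
r && ( F ) || T
r && ( r ) || T
r && ( r ) || T && F
r && ( r ) || T && F && F
r && ( r ) || F && F && F
r && ( r ) || true && F && F
r && ( r ) || true && r && F
r && ( r ) || true && r && r

[E [E [T [T [F r]] && [F ( [E [T [F r]]] )]]] || [T [T [T [F true]] && [F r]] && [F r]]]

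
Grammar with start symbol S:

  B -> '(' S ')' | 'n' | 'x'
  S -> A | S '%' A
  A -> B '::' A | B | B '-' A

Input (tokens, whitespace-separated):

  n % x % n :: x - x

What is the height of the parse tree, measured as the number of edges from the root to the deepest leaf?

[S [S [S [A [B n]]] % [A [B x]]] % [A [B n] :: [A [B x] - [A [B x]]]]]

5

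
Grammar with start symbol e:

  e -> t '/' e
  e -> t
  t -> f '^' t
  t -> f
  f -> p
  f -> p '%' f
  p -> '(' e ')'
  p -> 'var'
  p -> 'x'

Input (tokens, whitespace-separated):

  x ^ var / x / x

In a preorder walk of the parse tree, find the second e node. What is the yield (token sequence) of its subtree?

[e [t [f [p x]] ^ [t [f [p var]]]] / [e [t [f [p x]]] / [e [t [f [p x]]]]]]

x / x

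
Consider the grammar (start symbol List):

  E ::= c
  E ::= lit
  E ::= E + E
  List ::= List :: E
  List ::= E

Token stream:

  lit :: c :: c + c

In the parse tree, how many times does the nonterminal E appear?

[List [List [List [E lit]] :: [E c]] :: [E [E c] + [E c]]]

5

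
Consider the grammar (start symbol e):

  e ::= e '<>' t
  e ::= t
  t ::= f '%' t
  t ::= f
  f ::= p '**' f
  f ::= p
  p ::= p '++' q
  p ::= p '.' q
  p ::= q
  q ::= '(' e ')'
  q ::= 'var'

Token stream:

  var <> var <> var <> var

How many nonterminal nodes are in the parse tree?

[e [e [e [e [t [f [p [q var]]]]] <> [t [f [p [q var]]]]] <> [t [f [p [q var]]]]] <> [t [f [p [q var]]]]]

20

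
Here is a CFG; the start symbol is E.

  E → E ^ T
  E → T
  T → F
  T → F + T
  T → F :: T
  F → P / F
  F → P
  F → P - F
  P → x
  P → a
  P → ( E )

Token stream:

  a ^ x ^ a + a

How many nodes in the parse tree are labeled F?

4

[E [E [E [T [F [P a]]]] ^ [T [F [P x]]]] ^ [T [F [P a]] + [T [F [P a]]]]]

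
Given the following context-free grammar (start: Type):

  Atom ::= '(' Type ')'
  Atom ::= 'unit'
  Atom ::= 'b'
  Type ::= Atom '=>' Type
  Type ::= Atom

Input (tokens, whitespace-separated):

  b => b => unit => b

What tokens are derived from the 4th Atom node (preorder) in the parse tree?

b

[Type [Atom b] => [Type [Atom b] => [Type [Atom unit] => [Type [Atom b]]]]]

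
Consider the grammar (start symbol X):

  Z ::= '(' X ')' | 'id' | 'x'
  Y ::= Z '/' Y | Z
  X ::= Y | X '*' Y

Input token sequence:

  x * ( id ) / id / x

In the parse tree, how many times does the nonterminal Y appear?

5

[X [X [Y [Z x]]] * [Y [Z ( [X [Y [Z id]]] )] / [Y [Z id] / [Y [Z x]]]]]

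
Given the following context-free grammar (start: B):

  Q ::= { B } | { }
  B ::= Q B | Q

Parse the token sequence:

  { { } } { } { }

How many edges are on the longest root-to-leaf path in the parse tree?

[B [Q { [B [Q { }]] }] [B [Q { }] [B [Q { }]]]]

4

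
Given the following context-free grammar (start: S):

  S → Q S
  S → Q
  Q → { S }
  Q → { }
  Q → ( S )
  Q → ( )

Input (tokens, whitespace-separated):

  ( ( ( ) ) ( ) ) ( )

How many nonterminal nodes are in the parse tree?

10

[S [Q ( [S [Q ( [S [Q ( )]] )] [S [Q ( )]]] )] [S [Q ( )]]]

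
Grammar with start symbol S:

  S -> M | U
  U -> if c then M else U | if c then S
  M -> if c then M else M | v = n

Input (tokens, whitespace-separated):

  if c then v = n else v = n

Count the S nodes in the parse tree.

[S [M if c then [M v = n] else [M v = n]]]

1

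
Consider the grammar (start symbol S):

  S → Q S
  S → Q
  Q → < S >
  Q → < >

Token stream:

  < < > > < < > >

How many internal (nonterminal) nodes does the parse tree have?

[S [Q < [S [Q < >]] >] [S [Q < [S [Q < >]] >]]]

8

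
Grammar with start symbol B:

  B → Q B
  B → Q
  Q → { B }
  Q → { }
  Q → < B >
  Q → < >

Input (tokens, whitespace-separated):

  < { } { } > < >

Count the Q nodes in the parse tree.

[B [Q < [B [Q { }] [B [Q { }]]] >] [B [Q < >]]]

4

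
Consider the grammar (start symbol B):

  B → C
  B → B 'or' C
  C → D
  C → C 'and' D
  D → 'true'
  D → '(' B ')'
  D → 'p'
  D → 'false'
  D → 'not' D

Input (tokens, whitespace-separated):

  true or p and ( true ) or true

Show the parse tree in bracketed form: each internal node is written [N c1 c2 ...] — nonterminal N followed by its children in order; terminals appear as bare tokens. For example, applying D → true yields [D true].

[B [B [B [C [D true]]] or [C [C [D p]] and [D ( [B [C [D true]]] )]]] or [C [D true]]]

B
B or C
B or C or C
C or C or C
D or C or C
true or C or C
true or C and D or C
true or D and D or C
true or p and D or C
true or p and ( B ) or C
true or p and ( C ) or C
true or p and ( D ) or C
true or p and ( true ) or C
true or p and ( true ) or D
true or p and ( true ) or true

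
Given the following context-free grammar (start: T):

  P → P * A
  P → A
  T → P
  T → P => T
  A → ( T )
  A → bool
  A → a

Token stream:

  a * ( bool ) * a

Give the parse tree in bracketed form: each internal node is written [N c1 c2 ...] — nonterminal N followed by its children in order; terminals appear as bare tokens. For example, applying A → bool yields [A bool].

T
P
P * A
P * A * A
A * A * A
a * A * A
a * ( T ) * A
a * ( P ) * A
a * ( A ) * A
a * ( bool ) * A
a * ( bool ) * a

[T [P [P [P [A a]] * [A ( [T [P [A bool]]] )]] * [A a]]]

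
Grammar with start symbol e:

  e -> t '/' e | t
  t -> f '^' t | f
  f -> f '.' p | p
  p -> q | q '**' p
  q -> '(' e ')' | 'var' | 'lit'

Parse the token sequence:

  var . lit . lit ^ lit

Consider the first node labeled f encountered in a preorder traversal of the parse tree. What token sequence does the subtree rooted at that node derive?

[e [t [f [f [f [p [q var]]] . [p [q lit]]] . [p [q lit]]] ^ [t [f [p [q lit]]]]]]

var . lit . lit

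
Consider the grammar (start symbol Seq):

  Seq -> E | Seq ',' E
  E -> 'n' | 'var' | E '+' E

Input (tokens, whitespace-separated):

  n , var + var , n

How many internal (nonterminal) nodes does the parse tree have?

[Seq [Seq [Seq [E n]] , [E [E var] + [E var]]] , [E n]]

8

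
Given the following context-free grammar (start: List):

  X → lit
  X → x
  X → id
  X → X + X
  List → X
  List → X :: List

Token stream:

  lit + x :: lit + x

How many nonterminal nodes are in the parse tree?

8

[List [X [X lit] + [X x]] :: [List [X [X lit] + [X x]]]]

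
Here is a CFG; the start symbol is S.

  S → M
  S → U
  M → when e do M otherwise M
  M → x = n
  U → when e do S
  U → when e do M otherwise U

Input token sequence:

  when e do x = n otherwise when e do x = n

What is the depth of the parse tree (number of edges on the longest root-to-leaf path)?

[S [U when e do [M x = n] otherwise [U when e do [S [M x = n]]]]]

5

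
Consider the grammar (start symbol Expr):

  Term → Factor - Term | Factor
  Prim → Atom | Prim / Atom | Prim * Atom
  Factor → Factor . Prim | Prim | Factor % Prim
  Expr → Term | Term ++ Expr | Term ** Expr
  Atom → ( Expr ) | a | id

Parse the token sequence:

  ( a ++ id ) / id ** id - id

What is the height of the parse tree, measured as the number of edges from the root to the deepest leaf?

[Expr [Term [Factor [Prim [Prim [Atom ( [Expr [Term [Factor [Prim [Atom a]]]] ++ [Expr [Term [Factor [Prim [Atom id]]]]]] )]] / [Atom id]]]] ** [Expr [Term [Factor [Prim [Atom id]]] - [Term [Factor [Prim [Atom id]]]]]]]

12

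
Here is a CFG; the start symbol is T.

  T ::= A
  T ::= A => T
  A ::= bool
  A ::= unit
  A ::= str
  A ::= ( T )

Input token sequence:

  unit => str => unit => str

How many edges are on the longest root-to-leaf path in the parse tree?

[T [A unit] => [T [A str] => [T [A unit] => [T [A str]]]]]

5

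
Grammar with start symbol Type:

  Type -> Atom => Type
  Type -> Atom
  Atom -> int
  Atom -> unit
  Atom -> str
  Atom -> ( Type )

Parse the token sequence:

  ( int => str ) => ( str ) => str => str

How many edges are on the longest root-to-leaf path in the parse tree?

5

[Type [Atom ( [Type [Atom int] => [Type [Atom str]]] )] => [Type [Atom ( [Type [Atom str]] )] => [Type [Atom str] => [Type [Atom str]]]]]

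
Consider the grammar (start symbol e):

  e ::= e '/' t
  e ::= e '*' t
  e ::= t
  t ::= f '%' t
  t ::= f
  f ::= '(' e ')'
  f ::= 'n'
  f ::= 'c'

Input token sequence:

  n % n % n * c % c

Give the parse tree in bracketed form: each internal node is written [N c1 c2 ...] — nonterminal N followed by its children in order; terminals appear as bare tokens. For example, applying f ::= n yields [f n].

[e [e [t [f n] % [t [f n] % [t [f n]]]]] * [t [f c] % [t [f c]]]]

e
e * t
t * t
f % t * t
n % t * t
n % f % t * t
n % n % t * t
n % n % f * t
n % n % n * t
n % n % n * f % t
n % n % n * c % t
n % n % n * c % f
n % n % n * c % c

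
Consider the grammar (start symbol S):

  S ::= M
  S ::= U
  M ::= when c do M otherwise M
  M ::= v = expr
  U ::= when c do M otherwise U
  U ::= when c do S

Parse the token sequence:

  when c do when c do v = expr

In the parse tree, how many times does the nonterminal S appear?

3

[S [U when c do [S [U when c do [S [M v = expr]]]]]]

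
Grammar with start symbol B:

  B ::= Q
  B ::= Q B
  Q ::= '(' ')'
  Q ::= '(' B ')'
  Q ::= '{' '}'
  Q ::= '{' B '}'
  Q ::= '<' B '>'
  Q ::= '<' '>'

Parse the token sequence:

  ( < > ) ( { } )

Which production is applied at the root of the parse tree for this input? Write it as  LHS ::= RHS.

[B [Q ( [B [Q < >]] )] [B [Q ( [B [Q { }]] )]]]

B ::= Q B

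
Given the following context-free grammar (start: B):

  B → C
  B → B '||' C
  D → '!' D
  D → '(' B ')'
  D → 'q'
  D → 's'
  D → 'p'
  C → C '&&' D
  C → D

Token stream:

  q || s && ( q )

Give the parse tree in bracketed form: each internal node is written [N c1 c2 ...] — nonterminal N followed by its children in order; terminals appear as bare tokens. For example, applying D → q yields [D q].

[B [B [C [D q]]] || [C [C [D s]] && [D ( [B [C [D q]]] )]]]

B
B || C
C || C
D || C
q || C
q || C && D
q || D && D
q || s && D
q || s && ( B )
q || s && ( C )
q || s && ( D )
q || s && ( q )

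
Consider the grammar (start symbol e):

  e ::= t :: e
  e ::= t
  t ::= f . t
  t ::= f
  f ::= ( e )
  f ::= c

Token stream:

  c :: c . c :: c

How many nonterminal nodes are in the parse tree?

11

[e [t [f c]] :: [e [t [f c] . [t [f c]]] :: [e [t [f c]]]]]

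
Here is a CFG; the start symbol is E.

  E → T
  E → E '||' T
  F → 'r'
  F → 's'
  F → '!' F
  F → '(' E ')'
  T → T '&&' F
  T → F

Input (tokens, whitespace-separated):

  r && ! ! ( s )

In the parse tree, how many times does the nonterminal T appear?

3

[E [T [T [F r]] && [F ! [F ! [F ( [E [T [F s]]] )]]]]]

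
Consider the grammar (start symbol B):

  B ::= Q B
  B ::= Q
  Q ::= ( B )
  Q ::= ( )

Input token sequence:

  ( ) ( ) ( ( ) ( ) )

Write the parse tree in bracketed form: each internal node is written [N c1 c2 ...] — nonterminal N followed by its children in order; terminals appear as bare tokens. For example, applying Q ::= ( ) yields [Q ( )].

B
Q B
( ) B
( ) Q B
( ) ( ) B
( ) ( ) Q
( ) ( ) ( B )
( ) ( ) ( Q B )
( ) ( ) ( ( ) B )
( ) ( ) ( ( ) Q )
( ) ( ) ( ( ) ( ) )

[B [Q ( )] [B [Q ( )] [B [Q ( [B [Q ( )] [B [Q ( )]]] )]]]]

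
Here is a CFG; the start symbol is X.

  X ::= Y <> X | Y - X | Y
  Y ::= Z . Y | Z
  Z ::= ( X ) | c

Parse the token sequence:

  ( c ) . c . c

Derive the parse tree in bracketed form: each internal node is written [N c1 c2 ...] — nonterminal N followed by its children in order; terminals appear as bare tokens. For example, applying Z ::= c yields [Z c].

X
Y
Z . Y
( X ) . Y
( Y ) . Y
( Z ) . Y
( c ) . Y
( c ) . Z . Y
( c ) . c . Y
( c ) . c . Z
( c ) . c . c

[X [Y [Z ( [X [Y [Z c]]] )] . [Y [Z c] . [Y [Z c]]]]]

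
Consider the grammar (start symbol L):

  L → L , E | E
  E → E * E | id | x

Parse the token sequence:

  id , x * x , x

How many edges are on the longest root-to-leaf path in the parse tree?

4

[L [L [L [E id]] , [E [E x] * [E x]]] , [E x]]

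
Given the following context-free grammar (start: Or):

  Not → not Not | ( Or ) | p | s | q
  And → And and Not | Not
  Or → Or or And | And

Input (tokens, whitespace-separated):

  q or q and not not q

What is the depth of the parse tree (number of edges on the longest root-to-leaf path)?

5

[Or [Or [And [Not q]]] or [And [And [Not q]] and [Not not [Not not [Not q]]]]]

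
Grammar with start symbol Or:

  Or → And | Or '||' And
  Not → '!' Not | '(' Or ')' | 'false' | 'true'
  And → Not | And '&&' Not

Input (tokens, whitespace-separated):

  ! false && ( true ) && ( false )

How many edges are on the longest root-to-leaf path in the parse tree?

7

[Or [And [And [And [Not ! [Not false]]] && [Not ( [Or [And [Not true]]] )]] && [Not ( [Or [And [Not false]]] )]]]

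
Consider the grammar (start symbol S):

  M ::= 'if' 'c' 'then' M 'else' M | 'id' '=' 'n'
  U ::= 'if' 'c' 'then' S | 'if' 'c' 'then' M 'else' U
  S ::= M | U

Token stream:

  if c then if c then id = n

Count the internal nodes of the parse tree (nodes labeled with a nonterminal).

6

[S [U if c then [S [U if c then [S [M id = n]]]]]]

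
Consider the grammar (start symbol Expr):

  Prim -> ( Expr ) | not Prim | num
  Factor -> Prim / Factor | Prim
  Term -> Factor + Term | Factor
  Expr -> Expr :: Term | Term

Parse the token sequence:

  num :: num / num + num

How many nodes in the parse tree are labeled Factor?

4

[Expr [Expr [Term [Factor [Prim num]]]] :: [Term [Factor [Prim num] / [Factor [Prim num]]] + [Term [Factor [Prim num]]]]]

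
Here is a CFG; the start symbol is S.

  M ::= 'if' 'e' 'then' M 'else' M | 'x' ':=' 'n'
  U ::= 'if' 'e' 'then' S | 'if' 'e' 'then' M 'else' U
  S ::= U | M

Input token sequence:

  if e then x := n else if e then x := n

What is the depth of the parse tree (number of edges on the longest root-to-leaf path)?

[S [U if e then [M x := n] else [U if e then [S [M x := n]]]]]

5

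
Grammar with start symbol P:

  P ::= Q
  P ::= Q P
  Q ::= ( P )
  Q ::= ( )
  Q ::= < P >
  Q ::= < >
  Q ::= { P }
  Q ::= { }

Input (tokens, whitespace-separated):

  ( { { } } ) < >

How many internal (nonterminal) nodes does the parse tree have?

[P [Q ( [P [Q { [P [Q { }]] }]] )] [P [Q < >]]]

8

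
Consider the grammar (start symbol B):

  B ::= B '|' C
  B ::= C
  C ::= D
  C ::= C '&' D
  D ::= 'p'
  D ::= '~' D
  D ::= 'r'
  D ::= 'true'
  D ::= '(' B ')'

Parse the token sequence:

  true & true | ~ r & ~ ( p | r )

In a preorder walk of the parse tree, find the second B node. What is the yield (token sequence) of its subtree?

[B [B [C [C [D true]] & [D true]]] | [C [C [D ~ [D r]]] & [D ~ [D ( [B [B [C [D p]]] | [C [D r]]] )]]]]

true & true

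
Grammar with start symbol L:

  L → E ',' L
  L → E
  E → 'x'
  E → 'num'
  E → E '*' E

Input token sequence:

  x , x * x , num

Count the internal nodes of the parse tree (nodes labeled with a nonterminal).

[L [E x] , [L [E [E x] * [E x]] , [L [E num]]]]

8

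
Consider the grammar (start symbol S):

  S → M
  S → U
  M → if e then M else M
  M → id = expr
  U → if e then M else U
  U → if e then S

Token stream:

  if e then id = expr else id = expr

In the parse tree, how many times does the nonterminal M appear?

[S [M if e then [M id = expr] else [M id = expr]]]

3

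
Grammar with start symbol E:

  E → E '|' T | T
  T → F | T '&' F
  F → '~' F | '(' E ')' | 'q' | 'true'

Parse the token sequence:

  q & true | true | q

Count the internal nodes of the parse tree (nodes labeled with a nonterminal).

11

[E [E [E [T [T [F q]] & [F true]]] | [T [F true]]] | [T [F q]]]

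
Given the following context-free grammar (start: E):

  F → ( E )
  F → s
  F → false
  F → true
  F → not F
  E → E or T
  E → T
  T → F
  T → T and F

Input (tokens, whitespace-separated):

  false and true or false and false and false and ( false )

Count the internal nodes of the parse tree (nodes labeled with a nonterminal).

17

[E [E [T [T [F false]] and [F true]]] or [T [T [T [T [F false]] and [F false]] and [F false]] and [F ( [E [T [F false]]] )]]]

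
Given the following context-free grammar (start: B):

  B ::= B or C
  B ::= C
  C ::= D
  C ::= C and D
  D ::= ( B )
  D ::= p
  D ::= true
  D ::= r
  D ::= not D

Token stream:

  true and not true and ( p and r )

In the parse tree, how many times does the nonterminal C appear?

5

[B [C [C [C [D true]] and [D not [D true]]] and [D ( [B [C [C [D p]] and [D r]]] )]]]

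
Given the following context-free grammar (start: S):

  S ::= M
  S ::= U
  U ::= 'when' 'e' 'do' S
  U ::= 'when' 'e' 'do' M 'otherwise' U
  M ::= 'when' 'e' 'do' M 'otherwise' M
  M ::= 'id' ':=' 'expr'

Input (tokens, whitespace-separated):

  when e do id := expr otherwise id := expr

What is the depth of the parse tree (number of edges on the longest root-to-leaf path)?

[S [M when e do [M id := expr] otherwise [M id := expr]]]

3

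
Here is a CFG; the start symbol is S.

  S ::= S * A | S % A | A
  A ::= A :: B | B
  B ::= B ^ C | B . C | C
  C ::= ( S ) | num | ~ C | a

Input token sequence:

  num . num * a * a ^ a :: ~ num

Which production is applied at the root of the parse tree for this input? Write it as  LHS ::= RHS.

[S [S [S [A [B [B [C num]] . [C num]]]] * [A [B [C a]]]] * [A [A [B [B [C a]] ^ [C a]]] :: [B [C ~ [C num]]]]]

S ::= S * A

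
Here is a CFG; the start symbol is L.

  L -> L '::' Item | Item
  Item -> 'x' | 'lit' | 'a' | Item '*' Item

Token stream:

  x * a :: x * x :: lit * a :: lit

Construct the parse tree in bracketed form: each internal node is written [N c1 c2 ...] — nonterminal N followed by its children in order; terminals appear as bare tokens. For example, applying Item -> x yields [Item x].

L
L :: Item
L :: Item :: Item
L :: Item :: Item :: Item
Item :: Item :: Item :: Item
Item * Item :: Item :: Item :: Item
x * Item :: Item :: Item :: Item
x * a :: Item :: Item :: Item
x * a :: Item * Item :: Item :: Item
x * a :: x * Item :: Item :: Item
x * a :: x * x :: Item :: Item
x * a :: x * x :: Item * Item :: Item
x * a :: x * x :: lit * Item :: Item
x * a :: x * x :: lit * a :: Item
x * a :: x * x :: lit * a :: lit

[L [L [L [L [Item [Item x] * [Item a]]] :: [Item [Item x] * [Item x]]] :: [Item [Item lit] * [Item a]]] :: [Item lit]]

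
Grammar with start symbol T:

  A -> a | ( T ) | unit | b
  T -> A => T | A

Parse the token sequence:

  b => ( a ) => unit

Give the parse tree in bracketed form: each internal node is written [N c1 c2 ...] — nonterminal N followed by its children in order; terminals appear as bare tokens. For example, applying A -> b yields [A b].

T
A => T
b => T
b => A => T
b => ( T ) => T
b => ( A ) => T
b => ( a ) => T
b => ( a ) => A
b => ( a ) => unit

[T [A b] => [T [A ( [T [A a]] )] => [T [A unit]]]]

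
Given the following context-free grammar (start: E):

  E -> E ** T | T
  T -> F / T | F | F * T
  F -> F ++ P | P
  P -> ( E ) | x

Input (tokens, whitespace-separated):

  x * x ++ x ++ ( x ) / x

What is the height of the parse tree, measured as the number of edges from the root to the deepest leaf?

9

[E [T [F [P x]] * [T [F [F [F [P x]] ++ [P x]] ++ [P ( [E [T [F [P x]]]] )]] / [T [F [P x]]]]]]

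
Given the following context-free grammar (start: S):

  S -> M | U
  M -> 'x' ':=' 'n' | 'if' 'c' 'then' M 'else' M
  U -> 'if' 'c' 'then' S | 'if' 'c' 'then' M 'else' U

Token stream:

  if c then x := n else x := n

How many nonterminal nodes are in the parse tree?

[S [M if c then [M x := n] else [M x := n]]]

4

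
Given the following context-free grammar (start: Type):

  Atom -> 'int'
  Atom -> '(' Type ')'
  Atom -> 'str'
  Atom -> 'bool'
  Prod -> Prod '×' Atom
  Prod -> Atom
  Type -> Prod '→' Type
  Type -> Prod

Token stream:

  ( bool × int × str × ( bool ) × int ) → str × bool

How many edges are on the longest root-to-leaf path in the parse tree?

10

[Type [Prod [Atom ( [Type [Prod [Prod [Prod [Prod [Prod [Atom bool]] × [Atom int]] × [Atom str]] × [Atom ( [Type [Prod [Atom bool]]] )]] × [Atom int]]] )]] → [Type [Prod [Prod [Atom str]] × [Atom bool]]]]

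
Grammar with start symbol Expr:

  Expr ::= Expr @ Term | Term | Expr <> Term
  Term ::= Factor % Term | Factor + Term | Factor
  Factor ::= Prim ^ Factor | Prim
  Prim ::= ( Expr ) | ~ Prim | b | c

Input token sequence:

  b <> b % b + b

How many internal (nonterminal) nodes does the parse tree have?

14

[Expr [Expr [Term [Factor [Prim b]]]] <> [Term [Factor [Prim b]] % [Term [Factor [Prim b]] + [Term [Factor [Prim b]]]]]]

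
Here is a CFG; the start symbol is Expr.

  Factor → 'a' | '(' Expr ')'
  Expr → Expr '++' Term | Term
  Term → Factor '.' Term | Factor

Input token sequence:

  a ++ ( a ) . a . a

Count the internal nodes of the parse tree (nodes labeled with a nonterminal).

[Expr [Expr [Term [Factor a]]] ++ [Term [Factor ( [Expr [Term [Factor a]]] )] . [Term [Factor a] . [Term [Factor a]]]]]

13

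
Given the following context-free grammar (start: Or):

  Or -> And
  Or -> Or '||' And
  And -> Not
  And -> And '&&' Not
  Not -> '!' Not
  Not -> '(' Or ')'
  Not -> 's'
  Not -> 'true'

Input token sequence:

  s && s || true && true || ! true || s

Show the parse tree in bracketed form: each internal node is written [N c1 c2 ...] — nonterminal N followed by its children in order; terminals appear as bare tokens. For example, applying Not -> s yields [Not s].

[Or [Or [Or [Or [And [And [Not s]] && [Not s]]] || [And [And [Not true]] && [Not true]]] || [And [Not ! [Not true]]]] || [And [Not s]]]

Or
Or || And
Or || And || And
Or || And || And || And
And || And || And || And
And && Not || And || And || And
Not && Not || And || And || And
s && Not || And || And || And
s && s || And || And || And
s && s || And && Not || And || And
s && s || Not && Not || And || And
s && s || true && Not || And || And
s && s || true && true || And || And
s && s || true && true || Not || And
s && s || true && true || ! Not || And
s && s || true && true || ! true || And
s && s || true && true || ! true || Not
s && s || true && true || ! true || s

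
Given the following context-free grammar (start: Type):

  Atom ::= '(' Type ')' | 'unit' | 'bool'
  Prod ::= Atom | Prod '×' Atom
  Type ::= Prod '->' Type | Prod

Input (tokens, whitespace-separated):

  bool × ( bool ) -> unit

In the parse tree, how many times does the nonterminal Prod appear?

4

[Type [Prod [Prod [Atom bool]] × [Atom ( [Type [Prod [Atom bool]]] )]] -> [Type [Prod [Atom unit]]]]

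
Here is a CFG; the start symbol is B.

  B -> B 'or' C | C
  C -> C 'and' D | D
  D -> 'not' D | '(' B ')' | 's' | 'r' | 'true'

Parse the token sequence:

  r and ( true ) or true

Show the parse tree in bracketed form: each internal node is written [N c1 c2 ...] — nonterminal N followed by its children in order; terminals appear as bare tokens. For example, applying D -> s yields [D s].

B
B or C
C or C
C and D or C
D and D or C
r and D or C
r and ( B ) or C
r and ( C ) or C
r and ( D ) or C
r and ( true ) or C
r and ( true ) or D
r and ( true ) or true

[B [B [C [C [D r]] and [D ( [B [C [D true]]] )]]] or [C [D true]]]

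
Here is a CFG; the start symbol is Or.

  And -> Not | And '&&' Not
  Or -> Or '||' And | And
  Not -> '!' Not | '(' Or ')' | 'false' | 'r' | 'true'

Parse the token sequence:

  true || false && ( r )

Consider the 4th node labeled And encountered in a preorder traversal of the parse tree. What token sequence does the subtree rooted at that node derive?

r

[Or [Or [And [Not true]]] || [And [And [Not false]] && [Not ( [Or [And [Not r]]] )]]]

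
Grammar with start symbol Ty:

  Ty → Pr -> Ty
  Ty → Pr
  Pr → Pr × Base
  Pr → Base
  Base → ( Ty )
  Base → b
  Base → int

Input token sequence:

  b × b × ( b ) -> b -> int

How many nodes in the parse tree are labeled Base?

6

[Ty [Pr [Pr [Pr [Base b]] × [Base b]] × [Base ( [Ty [Pr [Base b]]] )]] -> [Ty [Pr [Base b]] -> [Ty [Pr [Base int]]]]]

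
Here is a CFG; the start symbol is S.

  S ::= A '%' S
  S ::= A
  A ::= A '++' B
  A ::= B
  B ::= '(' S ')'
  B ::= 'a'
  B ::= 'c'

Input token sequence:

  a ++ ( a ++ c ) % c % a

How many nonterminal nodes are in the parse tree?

[S [A [A [B a]] ++ [B ( [S [A [A [B a]] ++ [B c]]] )]] % [S [A [B c]] % [S [A [B a]]]]]

16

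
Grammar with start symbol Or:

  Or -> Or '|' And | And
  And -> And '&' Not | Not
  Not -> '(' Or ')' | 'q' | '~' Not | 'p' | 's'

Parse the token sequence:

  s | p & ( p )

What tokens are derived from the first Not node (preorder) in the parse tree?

[Or [Or [And [Not s]]] | [And [And [Not p]] & [Not ( [Or [And [Not p]]] )]]]

s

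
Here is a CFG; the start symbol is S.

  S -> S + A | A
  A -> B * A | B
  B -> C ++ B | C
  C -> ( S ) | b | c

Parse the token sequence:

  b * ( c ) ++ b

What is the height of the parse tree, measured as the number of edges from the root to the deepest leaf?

9

[S [A [B [C b]] * [A [B [C ( [S [A [B [C c]]]] )] ++ [B [C b]]]]]]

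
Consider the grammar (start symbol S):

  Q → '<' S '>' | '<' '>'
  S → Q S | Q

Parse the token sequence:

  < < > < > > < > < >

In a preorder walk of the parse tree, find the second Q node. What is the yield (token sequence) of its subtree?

[S [Q < [S [Q < >] [S [Q < >]]] >] [S [Q < >] [S [Q < >]]]]

< >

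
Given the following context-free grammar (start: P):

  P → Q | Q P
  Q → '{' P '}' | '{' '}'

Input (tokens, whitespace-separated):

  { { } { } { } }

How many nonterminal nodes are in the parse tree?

8

[P [Q { [P [Q { }] [P [Q { }] [P [Q { }]]]] }]]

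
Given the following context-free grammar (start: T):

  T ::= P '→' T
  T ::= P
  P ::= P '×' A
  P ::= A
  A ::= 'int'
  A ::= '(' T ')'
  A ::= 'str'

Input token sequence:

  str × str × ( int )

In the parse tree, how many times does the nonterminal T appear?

2

[T [P [P [P [A str]] × [A str]] × [A ( [T [P [A int]]] )]]]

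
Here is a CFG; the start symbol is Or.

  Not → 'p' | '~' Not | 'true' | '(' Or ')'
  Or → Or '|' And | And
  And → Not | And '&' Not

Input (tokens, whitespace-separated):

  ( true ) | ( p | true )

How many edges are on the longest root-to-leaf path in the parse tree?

7

[Or [Or [And [Not ( [Or [And [Not true]]] )]]] | [And [Not ( [Or [Or [And [Not p]]] | [And [Not true]]] )]]]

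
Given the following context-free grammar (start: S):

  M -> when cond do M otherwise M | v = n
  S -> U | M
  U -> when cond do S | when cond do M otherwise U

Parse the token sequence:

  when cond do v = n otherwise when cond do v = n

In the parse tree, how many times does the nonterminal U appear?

2

[S [U when cond do [M v = n] otherwise [U when cond do [S [M v = n]]]]]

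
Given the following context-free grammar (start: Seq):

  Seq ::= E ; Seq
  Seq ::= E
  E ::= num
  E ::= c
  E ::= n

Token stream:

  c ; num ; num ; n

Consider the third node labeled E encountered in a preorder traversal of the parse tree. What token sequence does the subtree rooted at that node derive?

[Seq [E c] ; [Seq [E num] ; [Seq [E num] ; [Seq [E n]]]]]

num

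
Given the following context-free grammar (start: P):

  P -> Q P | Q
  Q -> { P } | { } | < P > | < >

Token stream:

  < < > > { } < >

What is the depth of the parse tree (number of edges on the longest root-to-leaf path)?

[P [Q < [P [Q < >]] >] [P [Q { }] [P [Q < >]]]]

4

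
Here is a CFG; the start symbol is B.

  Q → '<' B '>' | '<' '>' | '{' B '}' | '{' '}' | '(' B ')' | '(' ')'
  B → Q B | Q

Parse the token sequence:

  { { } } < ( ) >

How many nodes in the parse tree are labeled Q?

[B [Q { [B [Q { }]] }] [B [Q < [B [Q ( )]] >]]]

4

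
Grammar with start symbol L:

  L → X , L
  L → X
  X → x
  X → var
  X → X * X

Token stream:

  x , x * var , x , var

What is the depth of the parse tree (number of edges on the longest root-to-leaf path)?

5

[L [X x] , [L [X [X x] * [X var]] , [L [X x] , [L [X var]]]]]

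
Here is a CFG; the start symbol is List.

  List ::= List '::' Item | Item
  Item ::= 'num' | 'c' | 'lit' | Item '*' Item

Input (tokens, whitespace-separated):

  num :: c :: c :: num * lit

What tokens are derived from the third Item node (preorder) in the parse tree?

c

[List [List [List [List [Item num]] :: [Item c]] :: [Item c]] :: [Item [Item num] * [Item lit]]]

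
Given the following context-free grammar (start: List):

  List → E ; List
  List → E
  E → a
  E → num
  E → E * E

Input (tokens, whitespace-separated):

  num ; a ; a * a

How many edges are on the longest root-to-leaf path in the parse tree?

[List [E num] ; [List [E a] ; [List [E [E a] * [E a]]]]]

5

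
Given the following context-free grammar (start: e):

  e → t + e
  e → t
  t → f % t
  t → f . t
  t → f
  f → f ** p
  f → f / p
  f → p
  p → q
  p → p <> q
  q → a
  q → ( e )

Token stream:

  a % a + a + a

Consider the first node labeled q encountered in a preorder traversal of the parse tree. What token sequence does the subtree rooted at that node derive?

a

[e [t [f [p [q a]]] % [t [f [p [q a]]]]] + [e [t [f [p [q a]]]] + [e [t [f [p [q a]]]]]]]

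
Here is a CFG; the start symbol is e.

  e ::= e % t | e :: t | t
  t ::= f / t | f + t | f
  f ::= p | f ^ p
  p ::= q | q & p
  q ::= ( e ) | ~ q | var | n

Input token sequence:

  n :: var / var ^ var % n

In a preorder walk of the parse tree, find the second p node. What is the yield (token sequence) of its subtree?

var

[e [e [e [t [f [p [q n]]]]] :: [t [f [p [q var]]] / [t [f [f [p [q var]]] ^ [p [q var]]]]]] % [t [f [p [q n]]]]]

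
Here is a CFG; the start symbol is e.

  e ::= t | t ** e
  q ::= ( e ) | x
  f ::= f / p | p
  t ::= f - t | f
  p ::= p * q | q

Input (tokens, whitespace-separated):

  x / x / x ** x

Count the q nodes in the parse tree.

[e [t [f [f [f [p [q x]]] / [p [q x]]] / [p [q x]]]] ** [e [t [f [p [q x]]]]]]

4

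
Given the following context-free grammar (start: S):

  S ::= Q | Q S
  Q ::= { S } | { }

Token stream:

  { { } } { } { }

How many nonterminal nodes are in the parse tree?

[S [Q { [S [Q { }]] }] [S [Q { }] [S [Q { }]]]]

8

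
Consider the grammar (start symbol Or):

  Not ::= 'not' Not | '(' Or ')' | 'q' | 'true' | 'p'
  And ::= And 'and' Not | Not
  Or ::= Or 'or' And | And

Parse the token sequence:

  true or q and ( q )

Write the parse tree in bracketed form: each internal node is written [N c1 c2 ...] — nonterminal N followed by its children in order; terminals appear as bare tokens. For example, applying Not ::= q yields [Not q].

Or
Or or And
And or And
Not or And
true or And
true or And and Not
true or Not and Not
true or q and Not
true or q and ( Or )
true or q and ( And )
true or q and ( Not )
true or q and ( q )

[Or [Or [And [Not true]]] or [And [And [Not q]] and [Not ( [Or [And [Not q]]] )]]]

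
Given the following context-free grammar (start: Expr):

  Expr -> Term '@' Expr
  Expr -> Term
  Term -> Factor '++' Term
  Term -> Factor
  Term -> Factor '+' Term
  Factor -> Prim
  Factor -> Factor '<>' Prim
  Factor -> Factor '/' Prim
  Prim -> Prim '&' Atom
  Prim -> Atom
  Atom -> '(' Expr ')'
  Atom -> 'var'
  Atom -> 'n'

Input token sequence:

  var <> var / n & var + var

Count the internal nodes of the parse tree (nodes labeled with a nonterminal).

[Expr [Term [Factor [Factor [Factor [Prim [Atom var]]] <> [Prim [Atom var]]] / [Prim [Prim [Atom n]] & [Atom var]]] + [Term [Factor [Prim [Atom var]]]]]]

17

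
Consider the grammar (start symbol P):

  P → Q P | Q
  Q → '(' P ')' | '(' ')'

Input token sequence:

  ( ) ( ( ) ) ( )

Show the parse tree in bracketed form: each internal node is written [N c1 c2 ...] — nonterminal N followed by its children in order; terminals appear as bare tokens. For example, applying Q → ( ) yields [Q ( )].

P
Q P
( ) P
( ) Q P
( ) ( P ) P
( ) ( Q ) P
( ) ( ( ) ) P
( ) ( ( ) ) Q
( ) ( ( ) ) ( )

[P [Q ( )] [P [Q ( [P [Q ( )]] )] [P [Q ( )]]]]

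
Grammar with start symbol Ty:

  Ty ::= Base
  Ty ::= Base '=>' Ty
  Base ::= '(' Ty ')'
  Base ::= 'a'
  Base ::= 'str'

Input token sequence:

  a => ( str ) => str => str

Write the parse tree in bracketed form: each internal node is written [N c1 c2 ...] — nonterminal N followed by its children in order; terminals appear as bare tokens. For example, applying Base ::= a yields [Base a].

Ty
Base => Ty
a => Ty
a => Base => Ty
a => ( Ty ) => Ty
a => ( Base ) => Ty
a => ( str ) => Ty
a => ( str ) => Base => Ty
a => ( str ) => str => Ty
a => ( str ) => str => Base
a => ( str ) => str => str

[Ty [Base a] => [Ty [Base ( [Ty [Base str]] )] => [Ty [Base str] => [Ty [Base str]]]]]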